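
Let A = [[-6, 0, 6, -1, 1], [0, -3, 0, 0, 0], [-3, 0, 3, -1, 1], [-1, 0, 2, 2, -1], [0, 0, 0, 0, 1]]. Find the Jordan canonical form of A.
J = [[-3, 0, 0, 0, 0], [0, -3, 0, 0, 0], [0, 0, 1, 1, 0], [0, 0, 0, 1, 0], [0, 0, 0, 0, 1]]

The characteristic polynomial is det(xI - A) = (x - 1)^3(x + 3)^2, so the eigenvalues are -3 (algebraic multiplicity 2), 1 (algebraic multiplicity 3).

For λ = -3: rank(A + 3I) = 3. The eigenspace has dimension 5 - 3 = 2, so there are 2 Jordan blocks; the rank sequence gives block sizes [1, 1].

For λ = 1: rank(A - I) = 3, rank((A - I)^2) = 2. The eigenspace has dimension 5 - 3 = 2, so there are 2 Jordan blocks; the rank sequence gives block sizes [2, 1].

Assembling the blocks gives the Jordan form J above.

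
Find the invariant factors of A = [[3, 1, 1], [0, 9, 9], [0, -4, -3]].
(x - 3)^3

The Jordan structure of A has elementary divisors (x - 3)^3. Arranging the block sizes at each eigenvalue in decreasing order and taking row products gives the invariant factors.

Invariant factors (smallest first, each dividing the next): (x - 3)^3.

Check: the last factor (x - 3)^3 is the minimal polynomial, and the product (x - 3)^3 is the characteristic polynomial.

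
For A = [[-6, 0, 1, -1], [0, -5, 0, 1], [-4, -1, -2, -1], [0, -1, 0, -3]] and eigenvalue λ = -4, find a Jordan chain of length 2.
We seek v_1 ∈ ker((A + 4I)^2) \ ker(A + 4I), then set v_{i+1} = (A + 4I) v_i.

One such chain is v_1 = [[0, 0, 1, 0]]^T, v_2 = [[1, 0, 2, 0]]^T. Check: (A + 4I) v_2 = [[0, 0, 0, 0]]^T = 0.

v_1 = [[0, 0, 1, 0]]^T, v_2 = [[1, 0, 2, 0]]^T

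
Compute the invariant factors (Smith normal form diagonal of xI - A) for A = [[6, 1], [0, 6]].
The Jordan structure of A has elementary divisors (x - 6)^2. Arranging the block sizes at each eigenvalue in decreasing order and taking row products gives the invariant factors.

Invariant factors (smallest first, each dividing the next): (x - 6)^2.

Check: the last factor (x - 6)^2 is the minimal polynomial, and the product (x - 6)^2 is the characteristic polynomial.

(x - 6)^2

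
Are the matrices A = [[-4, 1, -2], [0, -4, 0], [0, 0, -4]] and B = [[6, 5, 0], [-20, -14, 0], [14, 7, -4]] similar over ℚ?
Yes.

Two matrices over a field are similar if and only if they have the same invariant factors.

Both A and B have characteristic polynomial (x + 4)^3 and minimal polynomial (x + 4)^2. Computing further, both have invariant factors x + 4, (x + 4)^2. Hence A and B are similar.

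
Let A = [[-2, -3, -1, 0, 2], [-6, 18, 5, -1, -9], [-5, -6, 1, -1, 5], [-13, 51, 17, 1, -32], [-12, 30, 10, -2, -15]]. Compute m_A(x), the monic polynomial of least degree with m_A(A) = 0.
m_A(x) = (x - 3)^2(x + 3)^2

The characteristic polynomial factors as (x - 3)^3(x + 3)^2. The minimal polynomial is ∏(x - λ)^{k_λ} where k_λ is the size of the largest Jordan block at λ.

For λ = -3: rank(A + 3I) = 4, and the largest Jordan block has size 2 (the smallest k with rank((A + 3I)^k) = rank((A + 3I)^(k+1))).
For λ = 3: rank(A - 3I) = 3, and the largest Jordan block has size 2 (the smallest k with rank((A - 3I)^k) = rank((A - 3I)^(k+1))).

So m_A(x) = (x - 3)^2(x + 3)^2.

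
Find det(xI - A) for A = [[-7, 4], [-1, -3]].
xI - A = [[x + 7, -4], [1, x + 3]].

Expanding det(xI - A) along the first row:
det(xI - A) = + (x + 7)·det([[x + 3]]) - (-4)·det([[1]]).

Evaluating gives χ_A(x) = x^2 + 10x + 25 = (x + 5)^2.

χ_A(x) = (x + 5)^2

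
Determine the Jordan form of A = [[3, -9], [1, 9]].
The characteristic polynomial is det(xI - A) = (x - 6)^2, so the eigenvalues are 6 (algebraic multiplicity 2).

For λ = 6: rank(A - 6I) = 1, rank((A - 6I)^2) = 0. The eigenspace has dimension 2 - 1 = 1, so there is 1 Jordan block; the rank sequence gives block sizes [2].

Assembling the blocks gives the Jordan form J above.

J = [[6, 1], [0, 6]]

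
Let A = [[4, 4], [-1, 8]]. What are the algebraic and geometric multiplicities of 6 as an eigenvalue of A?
The characteristic polynomial is (x - 6)^2, so the factor x - 6 appears with exponent 2: the algebraic multiplicity is 2.

rank(A - 6I) = 1, so the eigenspace has dimension 2 - 1 = 1: the geometric multiplicity is 1.

Since 1 < 2, A is not diagonalizable.

algebraic multiplicity 2, geometric multiplicity 1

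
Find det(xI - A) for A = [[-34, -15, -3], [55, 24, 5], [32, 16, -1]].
xI - A = [[x + 34, 15, 3], [-55, x - 24, -5], [-32, -16, x + 1]].

Expanding det(xI - A) along the first row:
det(xI - A) = + (x + 34)·det([[x - 24, -5], [-16, x + 1]]) - (15)·det([[-55, -5], [-32, x + 1]]) + (3)·det([[-55, x - 24], [-32, -16]]).

Evaluating gives χ_A(x) = x^3 + 11x^2 + 35x + 25 = (x + 1)(x + 5)^2.

χ_A(x) = (x + 1)(x + 5)^2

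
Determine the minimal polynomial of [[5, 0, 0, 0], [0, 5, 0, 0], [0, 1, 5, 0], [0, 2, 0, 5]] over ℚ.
m_A(x) = (x - 5)^2

The characteristic polynomial factors as (x - 5)^4. The minimal polynomial is ∏(x - λ)^{k_λ} where k_λ is the size of the largest Jordan block at λ.

For λ = 5: rank(A - 5I) = 1, and the largest Jordan block has size 2 (the smallest k with rank((A - 5I)^k) = rank((A - 5I)^(k+1))).

So m_A(x) = (x - 5)^2.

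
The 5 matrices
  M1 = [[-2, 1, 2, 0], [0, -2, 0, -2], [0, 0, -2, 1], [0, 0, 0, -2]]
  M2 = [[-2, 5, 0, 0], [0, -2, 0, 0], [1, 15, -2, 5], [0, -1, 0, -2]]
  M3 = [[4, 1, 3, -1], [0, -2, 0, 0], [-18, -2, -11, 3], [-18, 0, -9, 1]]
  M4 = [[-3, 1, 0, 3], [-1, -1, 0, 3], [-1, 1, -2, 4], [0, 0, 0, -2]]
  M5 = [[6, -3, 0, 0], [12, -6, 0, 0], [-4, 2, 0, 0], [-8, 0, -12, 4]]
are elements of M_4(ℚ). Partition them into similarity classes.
2 classes: {M1, M2, M3, M4}, {M5}

Characteristic polynomials: χ_{M1} = (x + 2)^4, χ_{M2} = (x + 2)^4, χ_{M3} = (x + 2)^4, χ_{M4} = (x + 2)^4, χ_{M5} = x^3(x - 4).

{M1, M2, M3, M4}: invariant factors (x + 2)^2, (x + 2)^2.

{M5}: invariant factors x, x^2(x - 4).

Matrices are similar if and only if their invariant-factor lists agree; the partition into similarity classes is {M1, M2, M3, M4}, {M5}.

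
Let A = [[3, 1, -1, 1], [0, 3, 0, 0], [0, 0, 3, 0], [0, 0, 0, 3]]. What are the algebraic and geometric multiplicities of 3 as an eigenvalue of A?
The characteristic polynomial is (x - 3)^4, so the factor x - 3 appears with exponent 4: the algebraic multiplicity is 4.

rank(A - 3I) = 1, so the eigenspace has dimension 4 - 1 = 3: the geometric multiplicity is 3.

Since 3 < 4, A is not diagonalizable.

algebraic multiplicity 4, geometric multiplicity 3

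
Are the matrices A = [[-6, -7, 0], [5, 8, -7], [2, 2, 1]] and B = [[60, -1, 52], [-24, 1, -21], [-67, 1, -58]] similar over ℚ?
Two matrices over a field are similar if and only if they have the same invariant factors.

Both A and B have characteristic polynomial (x - 1)^3 and minimal polynomial (x - 1)^3. Computing further, both have invariant factors (x - 1)^3. Hence A and B are similar.

Yes.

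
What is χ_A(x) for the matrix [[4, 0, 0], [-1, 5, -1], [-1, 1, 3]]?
χ_A(x) = (x - 4)^3

xI - A = [[x - 4, 0, 0], [1, x - 5, 1], [1, -1, x - 3]].

Expanding det(xI - A) along the first row:
det(xI - A) = + (x - 4)·det([[x - 5, 1], [-1, x - 3]]) - (0)·det([[1, 1], [1, x - 3]]) + (0)·det([[1, x - 5], [1, -1]]).

Evaluating gives χ_A(x) = x^3 - 12x^2 + 48x - 64 = (x - 4)^3.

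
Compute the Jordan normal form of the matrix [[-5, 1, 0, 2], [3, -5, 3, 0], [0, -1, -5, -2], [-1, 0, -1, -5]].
J = [[-5, 1, 0, 0], [0, -5, 1, 0], [0, 0, -5, 0], [0, 0, 0, -5]]

The characteristic polynomial is det(xI - A) = (x + 5)^4, so the eigenvalues are -5 (algebraic multiplicity 4).

For λ = -5: rank(A + 5I) = 2, rank((A + 5I)^2) = 1, rank((A + 5I)^3) = 0. The eigenspace has dimension 4 - 2 = 2, so there are 2 Jordan blocks; the rank sequence gives block sizes [3, 1].

Assembling the blocks gives the Jordan form J above.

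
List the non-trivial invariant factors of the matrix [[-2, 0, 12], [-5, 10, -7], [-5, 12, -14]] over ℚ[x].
The Jordan structure of A has elementary divisors (x + 2)^3. Arranging the block sizes at each eigenvalue in decreasing order and taking row products gives the invariant factors.

Invariant factors (smallest first, each dividing the next): (x + 2)^3.

Check: the last factor (x + 2)^3 is the minimal polynomial, and the product (x + 2)^3 is the characteristic polynomial.

(x + 2)^3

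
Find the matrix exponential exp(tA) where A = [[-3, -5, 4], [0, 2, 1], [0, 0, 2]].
A has Jordan form J = [[-3, 0, 0], [0, 2, 1], [0, 0, 2]] with A = PJP^{-1}, so e^{tA} = P e^{tJ} P^{-1}.

For a Jordan block J_k(λ), e^{tJ_k(λ)} = e^{λt} · (I + tN + t^2 N^2/2! + ... + t^{k-1} N^{k-1}/(k-1)!) where N is the nilpotent superdiagonal part.

Assembling the blocks and conjugating back gives the entries of e^{tA} as shown above.

e^{tA} = [[e^{-3*t}, (1 - e^{5*t})*e^{-3*t}, ((1 - t)*e^{5*t} - 1)*e^{-3*t}], [0, e^{2*t}, t*e^{2*t}], [0, 0, e^{2*t}]]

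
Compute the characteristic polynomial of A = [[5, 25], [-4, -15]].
xI - A = [[x - 5, -25], [4, x + 15]].

Expanding det(xI - A) along the first row:
det(xI - A) = + (x - 5)·det([[x + 15]]) - (-25)·det([[4]]).

Evaluating gives χ_A(x) = x^2 + 10x + 25 = (x + 5)^2.

χ_A(x) = (x + 5)^2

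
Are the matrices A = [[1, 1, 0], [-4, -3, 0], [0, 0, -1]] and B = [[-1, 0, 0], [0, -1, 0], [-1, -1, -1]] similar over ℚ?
Two matrices over a field are similar if and only if they have the same invariant factors.

Both A and B have characteristic polynomial (x + 1)^3 and minimal polynomial (x + 1)^2. Computing further, both have invariant factors x + 1, (x + 1)^2. Hence A and B are similar.

Yes.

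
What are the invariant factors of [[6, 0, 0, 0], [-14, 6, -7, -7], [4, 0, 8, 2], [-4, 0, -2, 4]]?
x - 6, x - 6, (x - 6)^2

The Jordan structure of A has elementary divisors (x - 6)^2, (x - 6), (x - 6). Arranging the block sizes at each eigenvalue in decreasing order and taking row products gives the invariant factors.

Invariant factors (smallest first, each dividing the next): x - 6, x - 6, (x - 6)^2.

Check: the last factor (x - 6)^2 is the minimal polynomial, and the product (x - 6)^4 is the characteristic polynomial.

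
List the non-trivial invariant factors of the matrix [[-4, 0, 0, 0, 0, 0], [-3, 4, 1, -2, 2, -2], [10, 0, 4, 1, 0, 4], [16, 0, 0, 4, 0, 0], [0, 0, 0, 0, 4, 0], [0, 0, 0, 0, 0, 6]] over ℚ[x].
The Jordan structure of A has elementary divisors (x + 4), (x - 4)^3, (x - 4), (x - 6). Arranging the block sizes at each eigenvalue in decreasing order and taking row products gives the invariant factors.

Invariant factors (smallest first, each dividing the next): x - 4, (x - 6)(x - 4)^3(x + 4).

Check: the last factor (x - 6)(x - 4)^3(x + 4) is the minimal polynomial, and the product (x - 6)(x - 4)^4(x + 4) is the characteristic polynomial.

x - 4, (x - 6)(x - 4)^3(x + 4)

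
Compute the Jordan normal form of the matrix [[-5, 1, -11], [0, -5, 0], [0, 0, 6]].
J = [[-5, 1, 0], [0, -5, 0], [0, 0, 6]]

The characteristic polynomial is det(xI - A) = (x - 6)(x + 5)^2, so the eigenvalues are -5 (algebraic multiplicity 2), 6 (algebraic multiplicity 1).

For λ = -5: rank(A + 5I) = 2, rank((A + 5I)^2) = 1. The eigenspace has dimension 3 - 2 = 1, so there is 1 Jordan block; the rank sequence gives block sizes [2].

For λ = 6: algebraic multiplicity 1 gives one 1×1 block.

Assembling the blocks gives the Jordan form J above.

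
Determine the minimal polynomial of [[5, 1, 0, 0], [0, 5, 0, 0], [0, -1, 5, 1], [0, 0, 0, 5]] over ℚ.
The characteristic polynomial factors as (x - 5)^4. The minimal polynomial is ∏(x - λ)^{k_λ} where k_λ is the size of the largest Jordan block at λ.

For λ = 5: rank(A - 5I) = 2, and the largest Jordan block has size 2 (the smallest k with rank((A - 5I)^k) = rank((A - 5I)^(k+1))).

So m_A(x) = (x - 5)^2.

m_A(x) = (x - 5)^2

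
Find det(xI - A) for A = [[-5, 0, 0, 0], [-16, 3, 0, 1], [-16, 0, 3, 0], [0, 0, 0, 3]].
xI - A = [[x + 5, 0, 0, 0], [16, x - 3, 0, -1], [16, 0, x - 3, 0], [0, 0, 0, x - 3]].

Expanding det(xI - A) along the first row:
det(xI - A) = + (x + 5)·det([[x - 3, 0, -1], [0, x - 3, 0], [0, 0, x - 3]]) - (0)·det([[16, 0, -1], [16, x - 3, 0], [0, 0, x - 3]]) + (0)·det([[16, x - 3, -1], [16, 0, 0], [0, 0, x - 3]]) - (0)·det([[16, x - 3, 0], [16, 0, x - 3], [0, 0, 0]]).

Evaluating gives χ_A(x) = x^4 - 4x^3 - 18x^2 + 108x - 135 = (x - 3)^3(x + 5).

χ_A(x) = (x - 3)^3(x + 5)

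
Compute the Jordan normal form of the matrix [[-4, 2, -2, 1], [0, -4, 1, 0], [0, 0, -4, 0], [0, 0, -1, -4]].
J = [[-4, 1, 0, 0], [0, -4, 1, 0], [0, 0, -4, 0], [0, 0, 0, -4]]

The characteristic polynomial is det(xI - A) = (x + 4)^4, so the eigenvalues are -4 (algebraic multiplicity 4).

For λ = -4: rank(A + 4I) = 2, rank((A + 4I)^2) = 1, rank((A + 4I)^3) = 0. The eigenspace has dimension 4 - 2 = 2, so there are 2 Jordan blocks; the rank sequence gives block sizes [3, 1].

Assembling the blocks gives the Jordan form J above.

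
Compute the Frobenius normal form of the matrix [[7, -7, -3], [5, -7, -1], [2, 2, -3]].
R = [[0, 0, -2], [1, 0, 6], [0, 1, -3]]

The invariant factors of A (the non-unit diagonal entries of the Smith normal form of xI - A over ℚ[x]) are (x - 1)(x^2 + 4x - 2), each dividing the next. The characteristic polynomial is their product, (x - 1)(x^2 + 4x - 2).

The rational canonical form is the block-diagonal matrix of companion matrices C(f_i):
R = [[0, 0, -2], [1, 0, 6], [0, 1, -3]].

Note the characteristic polynomial does not split into linear factors over ℚ, so A has no Jordan form over ℚ; the rational canonical form exists over any field.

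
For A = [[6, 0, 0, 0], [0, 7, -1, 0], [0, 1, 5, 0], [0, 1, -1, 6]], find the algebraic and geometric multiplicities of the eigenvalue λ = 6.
The characteristic polynomial is (x - 6)^4, so the factor x - 6 appears with exponent 4: the algebraic multiplicity is 4.

rank(A - 6I) = 1, so the eigenspace has dimension 4 - 1 = 3: the geometric multiplicity is 3.

Since 3 < 4, A is not diagonalizable.

algebraic multiplicity 4, geometric multiplicity 3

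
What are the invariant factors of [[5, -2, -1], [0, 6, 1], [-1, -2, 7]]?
The Jordan structure of A has elementary divisors (x - 6)^3. Arranging the block sizes at each eigenvalue in decreasing order and taking row products gives the invariant factors.

Invariant factors (smallest first, each dividing the next): (x - 6)^3.

Check: the last factor (x - 6)^3 is the minimal polynomial, and the product (x - 6)^3 is the characteristic polynomial.

(x - 6)^3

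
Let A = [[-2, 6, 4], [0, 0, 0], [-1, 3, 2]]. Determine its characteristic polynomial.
χ_A(x) = x^3

xI - A = [[x + 2, -6, -4], [0, x, 0], [1, -3, x - 2]].

Expanding det(xI - A) along the first row:
det(xI - A) = + (x + 2)·det([[x, 0], [-3, x - 2]]) - (-6)·det([[0, 0], [1, x - 2]]) + (-4)·det([[0, x], [1, -3]]).

Evaluating gives χ_A(x) = x^3.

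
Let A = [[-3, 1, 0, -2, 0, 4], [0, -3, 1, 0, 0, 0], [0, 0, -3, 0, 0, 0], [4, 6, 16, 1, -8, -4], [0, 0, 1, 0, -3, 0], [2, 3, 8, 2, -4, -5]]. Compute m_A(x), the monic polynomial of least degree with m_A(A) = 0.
The characteristic polynomial factors as (x + 1)(x + 3)^5. The minimal polynomial is ∏(x - λ)^{k_λ} where k_λ is the size of the largest Jordan block at λ.

For λ = -3: rank(A + 3I) = 3, and the largest Jordan block has size 3 (the smallest k with rank((A + 3I)^k) = rank((A + 3I)^(k+1))).
For λ = -1: rank(A + I) = 5, and the largest Jordan block has size 1 (the smallest k with rank((A + I)^k) = rank((A + I)^(k+1))).

So m_A(x) = (x + 1)(x + 3)^3.

m_A(x) = (x + 1)(x + 3)^3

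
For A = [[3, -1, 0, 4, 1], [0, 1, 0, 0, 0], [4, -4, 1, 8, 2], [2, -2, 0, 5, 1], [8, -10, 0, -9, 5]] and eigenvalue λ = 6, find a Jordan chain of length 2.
v_1 = [[0, 0, 0, 0, 1]]^T, v_2 = [[1, 0, 2, 1, -1]]^T

We seek v_1 ∈ ker((A - 6I)^2) \ ker(A - 6I), then set v_{i+1} = (A - 6I) v_i.

One such chain is v_1 = [[0, 0, 0, 0, 1]]^T, v_2 = [[1, 0, 2, 1, -1]]^T. Check: (A - 6I) v_2 = [[0, 0, 0, 0, 0]]^T = 0.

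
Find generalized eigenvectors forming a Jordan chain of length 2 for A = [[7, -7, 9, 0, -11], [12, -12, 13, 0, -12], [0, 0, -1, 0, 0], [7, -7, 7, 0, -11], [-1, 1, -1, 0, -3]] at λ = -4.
v_1 = [[0, 3, 0, 0, -2]]^T, v_2 = [[1, 0, 0, 1, 1]]^T

We seek v_1 ∈ ker((A + 4I)^2) \ ker(A + 4I), then set v_{i+1} = (A + 4I) v_i.

One such chain is v_1 = [[0, 3, 0, 0, -2]]^T, v_2 = [[1, 0, 0, 1, 1]]^T. Check: (A + 4I) v_2 = [[0, 0, 0, 0, 0]]^T = 0.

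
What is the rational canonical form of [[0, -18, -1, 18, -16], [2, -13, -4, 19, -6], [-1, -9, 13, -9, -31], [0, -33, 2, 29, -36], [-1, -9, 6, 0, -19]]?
The invariant factors of A (the non-unit diagonal entries of the Smith normal form of xI - A over ℚ[x]) are (x - 2)^5, each dividing the next. The characteristic polynomial is their product, (x - 2)^5.

The rational canonical form is the block-diagonal matrix of companion matrices C(f_i):
R = [[0, 0, 0, 0, 32], [1, 0, 0, 0, -80], [0, 1, 0, 0, 80], [0, 0, 1, 0, -40], [0, 0, 0, 1, 10]].

R = [[0, 0, 0, 0, 32], [1, 0, 0, 0, -80], [0, 1, 0, 0, 80], [0, 0, 1, 0, -40], [0, 0, 0, 1, 10]]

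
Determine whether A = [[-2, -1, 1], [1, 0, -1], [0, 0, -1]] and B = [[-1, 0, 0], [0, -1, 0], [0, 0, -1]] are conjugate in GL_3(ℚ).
No.

Both have characteristic polynomial (x + 1)^3, but the minimal polynomial of A is (x + 1)^2 while the minimal polynomial of B is x + 1. The minimal polynomial is a similarity invariant, so A and B are not similar.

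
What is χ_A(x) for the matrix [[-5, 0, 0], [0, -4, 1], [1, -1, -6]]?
χ_A(x) = (x + 5)^3

xI - A = [[x + 5, 0, 0], [0, x + 4, -1], [-1, 1, x + 6]].

Expanding det(xI - A) along the first row:
det(xI - A) = + (x + 5)·det([[x + 4, -1], [1, x + 6]]) - (0)·det([[0, -1], [-1, x + 6]]) + (0)·det([[0, x + 4], [-1, 1]]).

Evaluating gives χ_A(x) = x^3 + 15x^2 + 75x + 125 = (x + 5)^3.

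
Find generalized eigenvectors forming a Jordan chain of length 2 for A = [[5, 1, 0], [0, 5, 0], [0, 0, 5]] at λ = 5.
v_1 = [[1, 1, -1]]^T, v_2 = [[1, 0, 0]]^T

We seek v_1 ∈ ker((A - 5I)^2) \ ker(A - 5I), then set v_{i+1} = (A - 5I) v_i.

One such chain is v_1 = [[1, 1, -1]]^T, v_2 = [[1, 0, 0]]^T. Check: (A - 5I) v_2 = [[0, 0, 0]]^T = 0.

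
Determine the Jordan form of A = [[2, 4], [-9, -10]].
The characteristic polynomial is det(xI - A) = (x + 4)^2, so the eigenvalues are -4 (algebraic multiplicity 2).

For λ = -4: rank(A + 4I) = 1, rank((A + 4I)^2) = 0. The eigenspace has dimension 2 - 1 = 1, so there is 1 Jordan block; the rank sequence gives block sizes [2].

Assembling the blocks gives the Jordan form J above.

J = [[-4, 1], [0, -4]]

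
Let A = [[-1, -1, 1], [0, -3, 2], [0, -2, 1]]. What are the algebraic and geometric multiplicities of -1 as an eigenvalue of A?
The characteristic polynomial is (x + 1)^3, so the factor x + 1 appears with exponent 3: the algebraic multiplicity is 3.

rank(A + I) = 1, so the eigenspace has dimension 3 - 1 = 2: the geometric multiplicity is 2.

Since 2 < 3, A is not diagonalizable.

algebraic multiplicity 3, geometric multiplicity 2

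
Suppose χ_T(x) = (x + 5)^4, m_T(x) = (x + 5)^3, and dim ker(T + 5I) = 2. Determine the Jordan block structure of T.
λ = -5: algebraic multiplicity 4 (exponent in χ_T), largest block size 3 (exponent in m_T), 2 blocks (geometric multiplicity). These force block sizes [3, 1].

Jordan blocks: (-5, 3), (-5, 1)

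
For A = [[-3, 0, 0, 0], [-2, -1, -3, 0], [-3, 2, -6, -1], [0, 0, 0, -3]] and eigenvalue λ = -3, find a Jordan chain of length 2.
v_1 = [[1, 1, -1, 0]]^T, v_2 = [[0, 3, 2, 0]]^T

We seek v_1 ∈ ker((A + 3I)^2) \ ker(A + 3I), then set v_{i+1} = (A + 3I) v_i.

One such chain is v_1 = [[1, 1, -1, 0]]^T, v_2 = [[0, 3, 2, 0]]^T. Check: (A + 3I) v_2 = [[0, 0, 0, 0]]^T = 0.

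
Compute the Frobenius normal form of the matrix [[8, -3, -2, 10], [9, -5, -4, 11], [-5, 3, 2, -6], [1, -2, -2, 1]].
R = [[0, 0, 0, 0], [1, 0, 0, 0], [0, 1, 0, 0], [0, 0, 1, 6]]

The invariant factors of A (the non-unit diagonal entries of the Smith normal form of xI - A over ℚ[x]) are x^3(x - 6), each dividing the next. The characteristic polynomial is their product, x^3(x - 6).

The rational canonical form is the block-diagonal matrix of companion matrices C(f_i):
R = [[0, 0, 0, 0], [1, 0, 0, 0], [0, 1, 0, 0], [0, 0, 1, 6]].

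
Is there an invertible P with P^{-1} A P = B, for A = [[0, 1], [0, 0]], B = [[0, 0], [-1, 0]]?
Two matrices over a field are similar if and only if they have the same invariant factors.

Both A and B have characteristic polynomial x^2 and minimal polynomial x^2. Computing further, both have invariant factors x^2. Hence A and B are similar.

Yes.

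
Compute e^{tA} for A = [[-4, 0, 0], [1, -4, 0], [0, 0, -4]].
A has Jordan form J = [[-4, 1, 0], [0, -4, 0], [0, 0, -4]] with A = PJP^{-1}, so e^{tA} = P e^{tJ} P^{-1}.

For a Jordan block J_k(λ), e^{tJ_k(λ)} = e^{λt} · (I + tN + t^2 N^2/2! + ... + t^{k-1} N^{k-1}/(k-1)!) where N is the nilpotent superdiagonal part.

Assembling the blocks and conjugating back gives the entries of e^{tA} as shown above.

e^{tA} = [[e^{-4*t}, 0, 0], [t*e^{-4*t}, e^{-4*t}, 0], [0, 0, e^{-4*t}]]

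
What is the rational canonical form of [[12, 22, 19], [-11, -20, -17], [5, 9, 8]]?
R = [[0, 0, 1], [1, 0, 4], [0, 1, 0]]

The invariant factors of A (the non-unit diagonal entries of the Smith normal form of xI - A over ℚ[x]) are x^3 - 4x - 1, each dividing the next. The characteristic polynomial is their product, x^3 - 4x - 1.

The rational canonical form is the block-diagonal matrix of companion matrices C(f_i):
R = [[0, 0, 1], [1, 0, 4], [0, 1, 0]].

Note the characteristic polynomial does not split into linear factors over ℚ, so A has no Jordan form over ℚ; the rational canonical form exists over any field.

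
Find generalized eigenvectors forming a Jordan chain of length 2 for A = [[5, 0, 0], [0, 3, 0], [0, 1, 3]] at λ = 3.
We seek v_1 ∈ ker((A - 3I)^2) \ ker(A - 3I), then set v_{i+1} = (A - 3I) v_i.

One such chain is v_1 = [[0, 1, 0]]^T, v_2 = [[0, 0, 1]]^T. Check: (A - 3I) v_2 = [[0, 0, 0]]^T = 0.

v_1 = [[0, 1, 0]]^T, v_2 = [[0, 0, 1]]^T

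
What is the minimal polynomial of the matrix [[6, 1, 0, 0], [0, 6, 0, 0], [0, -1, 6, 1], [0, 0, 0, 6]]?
m_A(x) = (x - 6)^2

The characteristic polynomial factors as (x - 6)^4. The minimal polynomial is ∏(x - λ)^{k_λ} where k_λ is the size of the largest Jordan block at λ.

For λ = 6: rank(A - 6I) = 2, and the largest Jordan block has size 2 (the smallest k with rank((A - 6I)^k) = rank((A - 6I)^(k+1))).

So m_A(x) = (x - 6)^2.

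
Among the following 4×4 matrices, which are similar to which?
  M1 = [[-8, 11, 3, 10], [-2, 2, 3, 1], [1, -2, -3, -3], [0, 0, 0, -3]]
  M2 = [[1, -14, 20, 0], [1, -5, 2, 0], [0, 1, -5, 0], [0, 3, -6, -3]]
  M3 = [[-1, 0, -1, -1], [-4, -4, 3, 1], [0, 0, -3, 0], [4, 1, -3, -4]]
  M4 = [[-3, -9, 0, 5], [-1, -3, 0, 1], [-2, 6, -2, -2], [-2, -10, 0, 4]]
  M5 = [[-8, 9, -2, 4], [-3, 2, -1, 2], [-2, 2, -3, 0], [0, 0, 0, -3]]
2 classes: {M1, M2, M3, M5}, {M4}

Characteristic polynomials: χ_{M1} = (x + 3)^4, χ_{M2} = (x + 3)^4, χ_{M3} = (x + 3)^4, χ_{M4} = (x - 2)(x + 2)^3, χ_{M5} = (x + 3)^4.

{M1, M2, M3, M5}: invariant factors x + 3, (x + 3)^3.

{M4}: invariant factors x + 2, (x - 2)(x + 2)^2.

Matrices are similar if and only if their invariant-factor lists agree; the partition into similarity classes is {M1, M2, M3, M5}, {M4}.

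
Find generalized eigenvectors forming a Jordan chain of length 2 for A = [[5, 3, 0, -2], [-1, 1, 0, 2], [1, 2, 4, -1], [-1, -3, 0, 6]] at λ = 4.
v_1 = [[-1, 2, 1, 2]]^T, v_2 = [[1, -1, 1, -1]]^T

We seek v_1 ∈ ker((A - 4I)^2) \ ker(A - 4I), then set v_{i+1} = (A - 4I) v_i.

One such chain is v_1 = [[-1, 2, 1, 2]]^T, v_2 = [[1, -1, 1, -1]]^T. Check: (A - 4I) v_2 = [[0, 0, 0, 0]]^T = 0.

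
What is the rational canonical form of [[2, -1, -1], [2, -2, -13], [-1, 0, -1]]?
The invariant factors of A (the non-unit diagonal entries of the Smith normal form of xI - A over ℚ[x]) are (x + 3)(x^2 - 2x + 3), each dividing the next. The characteristic polynomial is their product, (x + 3)(x^2 - 2x + 3).

The rational canonical form is the block-diagonal matrix of companion matrices C(f_i):
R = [[0, 0, -9], [1, 0, 3], [0, 1, -1]].

Note the characteristic polynomial does not split into linear factors over ℚ, so A has no Jordan form over ℚ; the rational canonical form exists over any field.

R = [[0, 0, -9], [1, 0, 3], [0, 1, -1]]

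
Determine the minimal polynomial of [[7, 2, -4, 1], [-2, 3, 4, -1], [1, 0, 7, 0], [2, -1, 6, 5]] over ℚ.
The characteristic polynomial factors as (x - 6)^2(x - 5)^2. The minimal polynomial is ∏(x - λ)^{k_λ} where k_λ is the size of the largest Jordan block at λ.

For λ = 5: rank(A - 5I) = 3, and the largest Jordan block has size 2 (the smallest k with rank((A - 5I)^k) = rank((A - 5I)^(k+1))).
For λ = 6: rank(A - 6I) = 3, and the largest Jordan block has size 2 (the smallest k with rank((A - 6I)^k) = rank((A - 6I)^(k+1))).

So m_A(x) = (x - 6)^2(x - 5)^2.

m_A(x) = (x - 6)^2(x - 5)^2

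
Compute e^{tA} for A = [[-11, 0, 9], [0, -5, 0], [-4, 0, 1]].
e^{tA} = [[(1 - 6*t)*e^{-5*t}, 0, 9*t*e^{-5*t}], [0, e^{-5*t}, 0], [-4*t*e^{-5*t}, 0, (6*t + 1)*e^{-5*t}]]

A has Jordan form J = [[-5, 1, 0], [0, -5, 0], [0, 0, -5]] with A = PJP^{-1}, so e^{tA} = P e^{tJ} P^{-1}.

For a Jordan block J_k(λ), e^{tJ_k(λ)} = e^{λt} · (I + tN + t^2 N^2/2! + ... + t^{k-1} N^{k-1}/(k-1)!) where N is the nilpotent superdiagonal part.

Assembling the blocks and conjugating back gives the entries of e^{tA} as shown above.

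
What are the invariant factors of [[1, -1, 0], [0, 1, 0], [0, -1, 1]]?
The Jordan structure of A has elementary divisors (x - 1)^2, (x - 1). Arranging the block sizes at each eigenvalue in decreasing order and taking row products gives the invariant factors.

Invariant factors (smallest first, each dividing the next): x - 1, (x - 1)^2.

Check: the last factor (x - 1)^2 is the minimal polynomial, and the product (x - 1)^3 is the characteristic polynomial.

x - 1, (x - 1)^2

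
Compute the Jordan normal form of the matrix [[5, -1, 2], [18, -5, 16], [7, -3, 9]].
J = [[3, 1, 0], [0, 3, 1], [0, 0, 3]]

The characteristic polynomial is det(xI - A) = (x - 3)^3, so the eigenvalues are 3 (algebraic multiplicity 3).

For λ = 3: rank(A - 3I) = 2, rank((A - 3I)^2) = 1, rank((A - 3I)^3) = 0. The eigenspace has dimension 3 - 2 = 1, so there is 1 Jordan block; the rank sequence gives block sizes [3].

Assembling the blocks gives the Jordan form J above.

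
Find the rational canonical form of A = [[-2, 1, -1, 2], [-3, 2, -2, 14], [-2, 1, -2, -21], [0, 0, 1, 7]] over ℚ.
R = [[0, 0, 0, 16], [1, 0, 0, 4], [0, 1, 0, -6], [0, 0, 1, 5]]

The invariant factors of A (the non-unit diagonal entries of the Smith normal form of xI - A over ℚ[x]) are (x - 4)(x + 1)(x^2 - 2x + 4), each dividing the next. The characteristic polynomial is their product, (x - 4)(x + 1)(x^2 - 2x + 4).

The rational canonical form is the block-diagonal matrix of companion matrices C(f_i):
R = [[0, 0, 0, 16], [1, 0, 0, 4], [0, 1, 0, -6], [0, 0, 1, 5]].

Note the characteristic polynomial does not split into linear factors over ℚ, so A has no Jordan form over ℚ; the rational canonical form exists over any field.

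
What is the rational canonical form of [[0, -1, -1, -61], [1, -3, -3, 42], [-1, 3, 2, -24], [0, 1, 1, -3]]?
R = [[0, 0, 0, -64], [1, 0, 0, 32], [0, 1, 0, 12], [0, 0, 1, -4]]

The invariant factors of A (the non-unit diagonal entries of the Smith normal form of xI - A over ℚ[x]) are (x - 2)^2(x + 4)^2, each dividing the next. The characteristic polynomial is their product, (x - 2)^2(x + 4)^2.

The rational canonical form is the block-diagonal matrix of companion matrices C(f_i):
R = [[0, 0, 0, -64], [1, 0, 0, 32], [0, 1, 0, 12], [0, 0, 1, -4]].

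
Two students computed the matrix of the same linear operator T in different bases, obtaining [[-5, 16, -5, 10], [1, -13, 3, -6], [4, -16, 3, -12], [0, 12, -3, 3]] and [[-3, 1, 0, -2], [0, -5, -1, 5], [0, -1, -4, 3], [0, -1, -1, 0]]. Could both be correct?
Yes.

Two matrices over a field are similar if and only if they have the same invariant factors.

Both A and B have characteristic polynomial (x + 3)^4 and minimal polynomial (x + 3)^3. Computing further, both have invariant factors x + 3, (x + 3)^3. Hence A and B are similar.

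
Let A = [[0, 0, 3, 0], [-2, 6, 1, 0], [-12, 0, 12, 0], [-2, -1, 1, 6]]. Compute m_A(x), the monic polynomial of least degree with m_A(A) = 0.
m_A(x) = (x - 6)^3

The characteristic polynomial factors as (x - 6)^4. The minimal polynomial is ∏(x - λ)^{k_λ} where k_λ is the size of the largest Jordan block at λ.

For λ = 6: rank(A - 6I) = 2, and the largest Jordan block has size 3 (the smallest k with rank((A - 6I)^k) = rank((A - 6I)^(k+1))).

So m_A(x) = (x - 6)^3.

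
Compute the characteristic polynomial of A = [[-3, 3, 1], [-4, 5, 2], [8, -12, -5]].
xI - A = [[x + 3, -3, -1], [4, x - 5, -2], [-8, 12, x + 5]].

Expanding det(xI - A) along the first row:
det(xI - A) = + (x + 3)·det([[x - 5, -2], [12, x + 5]]) - (-3)·det([[4, -2], [-8, x + 5]]) + (-1)·det([[4, x - 5], [-8, 12]]).

Evaluating gives χ_A(x) = x^3 + 3x^2 + 3x + 1 = (x + 1)^3.

χ_A(x) = (x + 1)^3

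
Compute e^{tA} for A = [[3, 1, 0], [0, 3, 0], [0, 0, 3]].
A has Jordan form J = [[3, 1, 0], [0, 3, 0], [0, 0, 3]] with A = PJP^{-1}, so e^{tA} = P e^{tJ} P^{-1}.

For a Jordan block J_k(λ), e^{tJ_k(λ)} = e^{λt} · (I + tN + t^2 N^2/2! + ... + t^{k-1} N^{k-1}/(k-1)!) where N is the nilpotent superdiagonal part.

Assembling the blocks and conjugating back gives the entries of e^{tA} as shown above.

e^{tA} = [[e^{3*t}, t*e^{3*t}, 0], [0, e^{3*t}, 0], [0, 0, e^{3*t}]]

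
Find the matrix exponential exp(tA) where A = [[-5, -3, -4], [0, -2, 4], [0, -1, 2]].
A has Jordan form J = [[-5, 0, 0], [0, 0, 1], [0, 0, 0]] with A = PJP^{-1}, so e^{tA} = P e^{tJ} P^{-1}.

For a Jordan block J_k(λ), e^{tJ_k(λ)} = e^{λt} · (I + tN + t^2 N^2/2! + ... + t^{k-1} N^{k-1}/(k-1)!) where N is the nilpotent superdiagonal part.

Assembling the blocks and conjugating back gives the entries of e^{tA} as shown above.

e^{tA} = [[e^{-5*t}, 2*t - 1 + e^{-5*t}, -4*t], [0, 1 - 2*t, 4*t], [0, -t, 2*t + 1]]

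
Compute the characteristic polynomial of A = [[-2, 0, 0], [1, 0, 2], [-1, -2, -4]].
xI - A = [[x + 2, 0, 0], [-1, x, -2], [1, 2, x + 4]].

Expanding det(xI - A) along the first row:
det(xI - A) = + (x + 2)·det([[x, -2], [2, x + 4]]) - (0)·det([[-1, -2], [1, x + 4]]) + (0)·det([[-1, x], [1, 2]]).

Evaluating gives χ_A(x) = x^3 + 6x^2 + 12x + 8 = (x + 2)^3.

χ_A(x) = (x + 2)^3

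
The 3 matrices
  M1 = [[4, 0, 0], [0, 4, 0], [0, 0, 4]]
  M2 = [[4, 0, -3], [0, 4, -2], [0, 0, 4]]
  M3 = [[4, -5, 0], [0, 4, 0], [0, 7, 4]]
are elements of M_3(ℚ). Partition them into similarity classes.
Characteristic polynomials: χ_{M1} = (x - 4)^3, χ_{M2} = (x - 4)^3, χ_{M3} = (x - 4)^3.

{M1}: invariant factors x - 4, x - 4, x - 4.

{M2, M3}: invariant factors x - 4, (x - 4)^2.

Matrices are similar if and only if their invariant-factor lists agree; the partition into similarity classes is {M1}, {M2, M3}.

2 classes: {M1}, {M2, M3}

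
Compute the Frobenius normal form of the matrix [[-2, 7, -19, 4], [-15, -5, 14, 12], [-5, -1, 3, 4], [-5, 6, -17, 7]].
R = [[0, 0, 0, 9], [1, 0, 0, 0], [0, 1, 0, -1], [0, 0, 1, 3]]

The invariant factors of A (the non-unit diagonal entries of the Smith normal form of xI - A over ℚ[x]) are (x - 3)(x^3 + x + 3), each dividing the next. The characteristic polynomial is their product, (x - 3)(x^3 + x + 3).

The rational canonical form is the block-diagonal matrix of companion matrices C(f_i):
R = [[0, 0, 0, 9], [1, 0, 0, 0], [0, 1, 0, -1], [0, 0, 1, 3]].

Note the characteristic polynomial does not split into linear factors over ℚ, so A has no Jordan form over ℚ; the rational canonical form exists over any field.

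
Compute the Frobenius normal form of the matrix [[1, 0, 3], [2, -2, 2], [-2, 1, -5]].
R = [[0, 0, 2], [1, 0, -7], [0, 1, -6]]

The invariant factors of A (the non-unit diagonal entries of the Smith normal form of xI - A over ℚ[x]) are (x + 2)(x^2 + 4x - 1), each dividing the next. The characteristic polynomial is their product, (x + 2)(x^2 + 4x - 1).

The rational canonical form is the block-diagonal matrix of companion matrices C(f_i):
R = [[0, 0, 2], [1, 0, -7], [0, 1, -6]].

Note the characteristic polynomial does not split into linear factors over ℚ, so A has no Jordan form over ℚ; the rational canonical form exists over any field.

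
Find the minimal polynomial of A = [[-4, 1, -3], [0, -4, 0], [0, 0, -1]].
m_A(x) = (x + 1)(x + 4)^2

The characteristic polynomial factors as (x + 1)(x + 4)^2. The minimal polynomial is ∏(x - λ)^{k_λ} where k_λ is the size of the largest Jordan block at λ.

For λ = -4: rank(A + 4I) = 2, and the largest Jordan block has size 2 (the smallest k with rank((A + 4I)^k) = rank((A + 4I)^(k+1))).
For λ = -1: rank(A + I) = 2, and the largest Jordan block has size 1 (the smallest k with rank((A + I)^k) = rank((A + I)^(k+1))).

So m_A(x) = (x + 1)(x + 4)^2.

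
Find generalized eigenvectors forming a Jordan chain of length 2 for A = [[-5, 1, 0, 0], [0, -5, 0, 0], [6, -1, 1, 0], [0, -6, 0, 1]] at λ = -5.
v_1 = [[-1, 1, 1, 1]]^T, v_2 = [[1, 0, -1, 0]]^T

We seek v_1 ∈ ker((A + 5I)^2) \ ker(A + 5I), then set v_{i+1} = (A + 5I) v_i.

One such chain is v_1 = [[-1, 1, 1, 1]]^T, v_2 = [[1, 0, -1, 0]]^T. Check: (A + 5I) v_2 = [[0, 0, 0, 0]]^T = 0.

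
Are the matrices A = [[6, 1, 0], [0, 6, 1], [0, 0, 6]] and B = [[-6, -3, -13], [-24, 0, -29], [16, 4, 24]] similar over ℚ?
Two matrices over a field are similar if and only if they have the same invariant factors.

Both A and B have characteristic polynomial (x - 6)^3 and minimal polynomial (x - 6)^3. Computing further, both have invariant factors (x - 6)^3. Hence A and B are similar.

Yes.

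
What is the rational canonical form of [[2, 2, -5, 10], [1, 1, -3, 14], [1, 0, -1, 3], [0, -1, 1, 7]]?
R = [[0, 0, 0, 0], [1, 0, 0, 27], [0, 1, 0, -27], [0, 0, 1, 9]]

The invariant factors of A (the non-unit diagonal entries of the Smith normal form of xI - A over ℚ[x]) are x(x - 3)^3, each dividing the next. The characteristic polynomial is their product, x(x - 3)^3.

The rational canonical form is the block-diagonal matrix of companion matrices C(f_i):
R = [[0, 0, 0, 0], [1, 0, 0, 27], [0, 1, 0, -27], [0, 0, 1, 9]].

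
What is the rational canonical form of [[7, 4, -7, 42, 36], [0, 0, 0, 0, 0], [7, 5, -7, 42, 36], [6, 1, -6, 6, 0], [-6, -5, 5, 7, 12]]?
The invariant factors of A (the non-unit diagonal entries of the Smith normal form of xI - A over ℚ[x]) are x - 6, x^2(x - 6)^2, each dividing the next. The characteristic polynomial is their product, x^2(x - 6)^3.

The rational canonical form is the block-diagonal matrix of companion matrices C(f_i):
R = [[6, 0, 0, 0, 0], [0, 0, 0, 0, 0], [0, 1, 0, 0, 0], [0, 0, 1, 0, -36], [0, 0, 0, 1, 12]].

R = [[6, 0, 0, 0, 0], [0, 0, 0, 0, 0], [0, 1, 0, 0, 0], [0, 0, 1, 0, -36], [0, 0, 0, 1, 12]]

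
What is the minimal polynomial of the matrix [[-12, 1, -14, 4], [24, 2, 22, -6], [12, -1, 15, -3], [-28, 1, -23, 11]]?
m_A(x) = (x - 4)^2

The characteristic polynomial factors as (x - 4)^4. The minimal polynomial is ∏(x - λ)^{k_λ} where k_λ is the size of the largest Jordan block at λ.

For λ = 4: rank(A - 4I) = 2, and the largest Jordan block has size 2 (the smallest k with rank((A - 4I)^k) = rank((A - 4I)^(k+1))).

So m_A(x) = (x - 4)^2.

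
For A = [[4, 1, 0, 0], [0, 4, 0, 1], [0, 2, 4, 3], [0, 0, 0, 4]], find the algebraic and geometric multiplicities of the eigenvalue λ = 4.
algebraic multiplicity 4, geometric multiplicity 2

The characteristic polynomial is (x - 4)^4, so the factor x - 4 appears with exponent 4: the algebraic multiplicity is 4.

rank(A - 4I) = 2, so the eigenspace has dimension 4 - 2 = 2: the geometric multiplicity is 2.

Since 2 < 4, A is not diagonalizable.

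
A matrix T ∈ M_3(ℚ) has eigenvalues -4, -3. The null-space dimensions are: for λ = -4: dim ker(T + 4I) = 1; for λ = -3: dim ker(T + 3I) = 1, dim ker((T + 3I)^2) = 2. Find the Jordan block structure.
Jordan blocks: (-4, 1), (-3, 2)

λ = -4: successive nullity increments [1] count blocks of size ≥ k; block sizes are [1].
λ = -3: successive nullity increments [1, 1] count blocks of size ≥ k; block sizes are [2].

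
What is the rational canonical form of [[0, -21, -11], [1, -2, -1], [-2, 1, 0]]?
The invariant factors of A (the non-unit diagonal entries of the Smith normal form of xI - A over ℚ[x]) are (x + 3)(x^2 - x + 3), each dividing the next. The characteristic polynomial is their product, (x + 3)(x^2 - x + 3).

The rational canonical form is the block-diagonal matrix of companion matrices C(f_i):
R = [[0, 0, -9], [1, 0, 0], [0, 1, -2]].

Note the characteristic polynomial does not split into linear factors over ℚ, so A has no Jordan form over ℚ; the rational canonical form exists over any field.

R = [[0, 0, -9], [1, 0, 0], [0, 1, -2]]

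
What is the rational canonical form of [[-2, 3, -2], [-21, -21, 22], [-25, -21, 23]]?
The invariant factors of A (the non-unit diagonal entries of the Smith normal form of xI - A over ℚ[x]) are (x + 3)(x^2 - 3x - 3), each dividing the next. The characteristic polynomial is their product, (x + 3)(x^2 - 3x - 3).

The rational canonical form is the block-diagonal matrix of companion matrices C(f_i):
R = [[0, 0, 9], [1, 0, 12], [0, 1, 0]].

Note the characteristic polynomial does not split into linear factors over ℚ, so A has no Jordan form over ℚ; the rational canonical form exists over any field.

R = [[0, 0, 9], [1, 0, 12], [0, 1, 0]]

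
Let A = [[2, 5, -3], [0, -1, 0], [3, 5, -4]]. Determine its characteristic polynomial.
χ_A(x) = (x + 1)^3

xI - A = [[x - 2, -5, 3], [0, x + 1, 0], [-3, -5, x + 4]].

Expanding det(xI - A) along the first row:
det(xI - A) = + (x - 2)·det([[x + 1, 0], [-5, x + 4]]) - (-5)·det([[0, 0], [-3, x + 4]]) + (3)·det([[0, x + 1], [-3, -5]]).

Evaluating gives χ_A(x) = x^3 + 3x^2 + 3x + 1 = (x + 1)^3.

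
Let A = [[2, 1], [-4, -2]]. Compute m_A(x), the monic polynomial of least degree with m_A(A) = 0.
m_A(x) = x^2

The characteristic polynomial factors as x^2. The minimal polynomial is ∏(x - λ)^{k_λ} where k_λ is the size of the largest Jordan block at λ.

For λ = 0: rank(A) = 1, and the largest Jordan block has size 2 (the smallest k with rank(A^k) = rank(A^(k+1))).

So m_A(x) = x^2.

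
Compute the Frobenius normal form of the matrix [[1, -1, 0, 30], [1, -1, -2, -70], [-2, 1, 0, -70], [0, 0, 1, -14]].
The invariant factors of A (the non-unit diagonal entries of the Smith normal form of xI - A over ℚ[x]) are (x + 2)(x + 4)^3, each dividing the next. The characteristic polynomial is their product, (x + 2)(x + 4)^3.

The rational canonical form is the block-diagonal matrix of companion matrices C(f_i):
R = [[0, 0, 0, -128], [1, 0, 0, -160], [0, 1, 0, -72], [0, 0, 1, -14]].

R = [[0, 0, 0, -128], [1, 0, 0, -160], [0, 1, 0, -72], [0, 0, 1, -14]]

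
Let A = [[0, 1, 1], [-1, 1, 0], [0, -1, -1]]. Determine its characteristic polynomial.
xI - A = [[x, -1, -1], [1, x - 1, 0], [0, 1, x + 1]].

Expanding det(xI - A) along the first row:
det(xI - A) = + (x)·det([[x - 1, 0], [1, x + 1]]) - (-1)·det([[1, 0], [0, x + 1]]) + (-1)·det([[1, x - 1], [0, 1]]).

Evaluating gives χ_A(x) = x^3.

χ_A(x) = x^3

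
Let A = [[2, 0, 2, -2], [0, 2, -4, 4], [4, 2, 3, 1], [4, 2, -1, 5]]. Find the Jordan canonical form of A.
The characteristic polynomial is det(xI - A) = (x - 4)^2(x - 2)^2, so the eigenvalues are 2 (algebraic multiplicity 2), 4 (algebraic multiplicity 2).

For λ = 2: rank(A - 2I) = 2. The eigenspace has dimension 4 - 2 = 2, so there are 2 Jordan blocks; the rank sequence gives block sizes [1, 1].

For λ = 4: rank(A - 4I) = 3, rank((A - 4I)^2) = 2. The eigenspace has dimension 4 - 3 = 1, so there is 1 Jordan block; the rank sequence gives block sizes [2].

Assembling the blocks gives the Jordan form J above.

J = [[2, 0, 0, 0], [0, 2, 0, 0], [0, 0, 4, 1], [0, 0, 0, 4]]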